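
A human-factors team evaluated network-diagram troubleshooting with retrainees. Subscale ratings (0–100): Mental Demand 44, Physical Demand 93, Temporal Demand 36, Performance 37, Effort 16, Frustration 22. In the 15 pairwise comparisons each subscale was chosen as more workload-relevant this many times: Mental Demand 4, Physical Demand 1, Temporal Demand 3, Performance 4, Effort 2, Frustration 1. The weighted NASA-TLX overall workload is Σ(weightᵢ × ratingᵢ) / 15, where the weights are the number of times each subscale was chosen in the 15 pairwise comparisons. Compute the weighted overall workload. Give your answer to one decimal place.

The tallies are the weights (they sum to 15).
Weighted sum = 4·44 + 1·93 + 3·36 + 4·37 + 2·16 + 1·22
            = 176 + 93 + 108 + 148 + 32 + 22 = 579.
Overall workload = 579 / 15 = 38.6000 ≈ 38.6.

38.6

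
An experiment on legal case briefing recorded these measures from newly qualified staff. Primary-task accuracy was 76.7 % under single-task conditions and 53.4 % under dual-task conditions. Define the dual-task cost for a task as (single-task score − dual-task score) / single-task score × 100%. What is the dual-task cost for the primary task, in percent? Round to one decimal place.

Cost = (76.7 − 53.4) / 76.7 × 100%
     = 23.3000 / 76.7 × 100% = 30.3781%.
≈ 30.4%.

30.4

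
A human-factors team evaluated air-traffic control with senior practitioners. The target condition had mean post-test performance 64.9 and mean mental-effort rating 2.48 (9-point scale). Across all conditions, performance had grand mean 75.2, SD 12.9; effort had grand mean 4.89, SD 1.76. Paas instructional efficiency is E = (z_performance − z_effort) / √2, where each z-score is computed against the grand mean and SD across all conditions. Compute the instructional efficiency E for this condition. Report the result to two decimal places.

z_performance = (64.9 − 75.2) / 12.9 = -10.3000 / 12.9 = -0.7984.
z_effort = (2.48 − 4.89) / 1.76 = -2.4100 / 1.76 = -1.3693.
z_P − z_E = -0.7984 − (-1.3693) = 0.5709.
E = 0.5709 / √2 = 0.5709 / 1.41421 = 0.4037 ≈ 0.40.

0.40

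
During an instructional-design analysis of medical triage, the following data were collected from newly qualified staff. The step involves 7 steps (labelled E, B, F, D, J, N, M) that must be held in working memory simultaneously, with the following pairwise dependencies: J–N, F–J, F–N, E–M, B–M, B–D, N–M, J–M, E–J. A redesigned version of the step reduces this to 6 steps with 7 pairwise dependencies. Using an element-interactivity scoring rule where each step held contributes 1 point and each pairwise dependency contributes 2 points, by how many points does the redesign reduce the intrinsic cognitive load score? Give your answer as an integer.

Original: 7 × 1 + 9 × 2 = 7 + 18 = 25.
Redesigned: 6 × 1 + 7 × 2 = 6 + 14 = 20.
Reduction = 25 − 20 = 5.

5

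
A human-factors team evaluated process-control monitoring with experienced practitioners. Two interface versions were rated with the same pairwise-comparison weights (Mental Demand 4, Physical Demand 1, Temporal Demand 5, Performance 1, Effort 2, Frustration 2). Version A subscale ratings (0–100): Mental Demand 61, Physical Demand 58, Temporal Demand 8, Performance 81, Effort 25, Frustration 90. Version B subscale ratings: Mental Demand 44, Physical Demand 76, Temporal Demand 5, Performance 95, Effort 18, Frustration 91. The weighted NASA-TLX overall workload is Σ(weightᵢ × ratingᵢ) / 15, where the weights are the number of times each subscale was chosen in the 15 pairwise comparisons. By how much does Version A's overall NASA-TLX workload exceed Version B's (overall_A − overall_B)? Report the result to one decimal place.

4.2

Version A weighted sum = 4·61 + 1·58 + 5·8 + 1·81 + 2·25 + 2·90 = 244 + 58 + 40 + 81 + 50 + 180 = 653; overall_A = 653/15 = 43.5333.
Version B weighted sum = 4·44 + 1·76 + 5·5 + 1·95 + 2·18 + 2·91 = 176 + 76 + 25 + 95 + 36 + 182 = 590; overall_B = 590/15 = 39.3333.
Difference = 43.5333 − 39.3333 = 4.2000 ≈ 4.2.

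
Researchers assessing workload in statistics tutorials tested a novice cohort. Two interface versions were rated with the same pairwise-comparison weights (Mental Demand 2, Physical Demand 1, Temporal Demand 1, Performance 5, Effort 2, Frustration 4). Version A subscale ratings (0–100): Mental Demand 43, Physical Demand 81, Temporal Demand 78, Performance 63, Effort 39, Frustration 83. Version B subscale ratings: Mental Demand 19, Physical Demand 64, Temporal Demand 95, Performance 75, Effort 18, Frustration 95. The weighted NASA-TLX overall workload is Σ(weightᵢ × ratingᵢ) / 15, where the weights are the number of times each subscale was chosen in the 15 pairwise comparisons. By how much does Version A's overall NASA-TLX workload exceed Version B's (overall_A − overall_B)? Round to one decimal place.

-1.2

Version A weighted sum = 2·43 + 1·81 + 1·78 + 5·63 + 2·39 + 4·83 = 86 + 81 + 78 + 315 + 78 + 332 = 970; overall_A = 970/15 = 64.6667.
Version B weighted sum = 2·19 + 1·64 + 1·95 + 5·75 + 2·18 + 4·95 = 38 + 64 + 95 + 375 + 36 + 380 = 988; overall_B = 988/15 = 65.8667.
Difference = 64.6667 − 65.8667 = -1.2000 ≈ -1.2.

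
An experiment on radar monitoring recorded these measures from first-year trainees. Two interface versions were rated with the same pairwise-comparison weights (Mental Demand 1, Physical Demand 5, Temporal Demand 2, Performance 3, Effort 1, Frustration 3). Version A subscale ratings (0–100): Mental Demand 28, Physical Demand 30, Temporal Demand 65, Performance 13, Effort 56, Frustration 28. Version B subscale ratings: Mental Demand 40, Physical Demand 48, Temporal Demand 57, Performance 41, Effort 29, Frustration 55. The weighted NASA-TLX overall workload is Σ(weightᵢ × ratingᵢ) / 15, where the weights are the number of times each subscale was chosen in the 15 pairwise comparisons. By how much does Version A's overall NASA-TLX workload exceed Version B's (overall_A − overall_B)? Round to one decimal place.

-14.9

Version A weighted sum = 1·28 + 5·30 + 2·65 + 3·13 + 1·56 + 3·28 = 28 + 150 + 130 + 39 + 56 + 84 = 487; overall_A = 487/15 = 32.4667.
Version B weighted sum = 1·40 + 5·48 + 2·57 + 3·41 + 1·29 + 3·55 = 40 + 240 + 114 + 123 + 29 + 165 = 711; overall_B = 711/15 = 47.4000.
Difference = 32.4667 − 47.4000 = -14.9333 ≈ -14.9.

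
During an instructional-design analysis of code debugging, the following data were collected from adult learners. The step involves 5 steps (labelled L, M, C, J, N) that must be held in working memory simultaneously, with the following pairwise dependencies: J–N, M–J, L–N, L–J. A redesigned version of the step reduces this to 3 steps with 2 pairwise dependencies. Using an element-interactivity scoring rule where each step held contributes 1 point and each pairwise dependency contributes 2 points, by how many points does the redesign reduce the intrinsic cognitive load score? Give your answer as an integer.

6

Original: 5 × 1 + 4 × 2 = 5 + 8 = 13.
Redesigned: 3 × 1 + 2 × 2 = 3 + 4 = 7.
Reduction = 13 − 7 = 6.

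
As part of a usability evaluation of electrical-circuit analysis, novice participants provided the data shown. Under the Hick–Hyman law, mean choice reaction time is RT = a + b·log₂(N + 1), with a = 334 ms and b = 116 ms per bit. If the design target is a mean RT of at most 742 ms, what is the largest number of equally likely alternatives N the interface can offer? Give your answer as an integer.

10

Set 334 + 116·log₂(N + 1) ≤ 742.
log₂(N + 1) ≤ (742 − 334) / 116 = 3.5172.
N + 1 ≤ 2^3.5172 = 11.4494.
N ≤ 10.4494, so the largest integer N is 10.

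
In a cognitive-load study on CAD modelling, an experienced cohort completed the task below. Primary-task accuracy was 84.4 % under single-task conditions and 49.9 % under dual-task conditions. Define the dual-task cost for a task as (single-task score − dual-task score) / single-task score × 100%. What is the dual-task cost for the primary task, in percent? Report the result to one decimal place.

Cost = (84.4 − 49.9) / 84.4 × 100%
     = 34.5000 / 84.4 × 100% = 40.8768%.
≈ 40.9%.

40.9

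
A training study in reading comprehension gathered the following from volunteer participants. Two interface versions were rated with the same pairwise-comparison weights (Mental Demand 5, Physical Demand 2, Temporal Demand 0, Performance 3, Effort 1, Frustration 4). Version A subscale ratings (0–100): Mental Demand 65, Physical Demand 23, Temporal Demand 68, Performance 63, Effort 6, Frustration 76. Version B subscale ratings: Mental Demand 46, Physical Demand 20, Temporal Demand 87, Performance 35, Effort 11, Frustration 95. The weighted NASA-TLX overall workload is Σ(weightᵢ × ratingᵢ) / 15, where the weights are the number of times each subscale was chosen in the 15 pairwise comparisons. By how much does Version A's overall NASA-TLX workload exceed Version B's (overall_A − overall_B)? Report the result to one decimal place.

Version A weighted sum = 5·65 + 2·23 + 0·68 + 3·63 + 1·6 + 4·76 = 325 + 46 + 0 + 189 + 6 + 304 = 870; overall_A = 870/15 = 58.0000.
Version B weighted sum = 5·46 + 2·20 + 0·87 + 3·35 + 1·11 + 4·95 = 230 + 40 + 0 + 105 + 11 + 380 = 766; overall_B = 766/15 = 51.0667.
Difference = 58.0000 − 51.0667 = 6.9333 ≈ 6.9.

6.9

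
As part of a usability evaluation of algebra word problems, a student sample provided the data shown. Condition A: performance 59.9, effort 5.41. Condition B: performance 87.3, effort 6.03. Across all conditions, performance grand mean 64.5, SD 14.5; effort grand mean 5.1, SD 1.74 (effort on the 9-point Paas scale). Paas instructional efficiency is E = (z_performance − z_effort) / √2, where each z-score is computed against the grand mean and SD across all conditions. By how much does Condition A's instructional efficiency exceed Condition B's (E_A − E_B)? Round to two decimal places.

-1.08

Condition A: z_P = (59.9 − 64.5)/14.5 = -0.3172; z_E = (5.41 − 5.1)/1.74 = 0.1782; E_A = (-0.3172 − 0.1782)/√2 = -0.3503.
Condition B: z_P = (87.3 − 64.5)/14.5 = 1.5724; z_E = (6.03 − 5.1)/1.74 = 0.5345; E_B = (1.5724 − 0.5345)/√2 = 0.7339.
E_A − E_B = -0.3503 − 0.7339 = -1.0842 ≈ -1.08.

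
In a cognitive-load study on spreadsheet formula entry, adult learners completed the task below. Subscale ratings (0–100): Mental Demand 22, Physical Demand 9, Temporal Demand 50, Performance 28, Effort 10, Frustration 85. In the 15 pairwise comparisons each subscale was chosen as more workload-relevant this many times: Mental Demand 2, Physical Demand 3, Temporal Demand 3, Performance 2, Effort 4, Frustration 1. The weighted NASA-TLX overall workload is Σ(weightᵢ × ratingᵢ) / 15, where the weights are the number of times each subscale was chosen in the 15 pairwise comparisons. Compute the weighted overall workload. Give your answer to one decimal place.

The tallies are the weights (they sum to 15).
Weighted sum = 2·22 + 3·9 + 3·50 + 2·28 + 4·10 + 1·85
            = 44 + 27 + 150 + 56 + 40 + 85 = 402.
Overall workload = 402 / 15 = 26.8000 ≈ 26.8.

26.8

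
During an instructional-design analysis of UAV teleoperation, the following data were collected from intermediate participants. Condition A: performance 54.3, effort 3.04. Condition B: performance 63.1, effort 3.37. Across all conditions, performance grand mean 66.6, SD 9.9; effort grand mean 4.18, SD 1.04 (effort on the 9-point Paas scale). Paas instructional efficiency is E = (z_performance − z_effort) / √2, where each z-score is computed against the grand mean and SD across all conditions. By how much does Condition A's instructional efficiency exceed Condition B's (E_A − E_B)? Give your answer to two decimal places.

Condition A: z_P = (54.3 − 66.6)/9.9 = -1.2424; z_E = (3.04 − 4.18)/1.04 = -1.0962; E_A = (-1.2424 − (-1.0962))/√2 = -0.1034.
Condition B: z_P = (63.1 − 66.6)/9.9 = -0.3535; z_E = (3.37 − 4.18)/1.04 = -0.7788; E_B = (-0.3535 − (-0.7788))/√2 = 0.3007.
E_A − E_B = -0.1034 − 0.3007 = -0.4041 ≈ -0.40.

-0.40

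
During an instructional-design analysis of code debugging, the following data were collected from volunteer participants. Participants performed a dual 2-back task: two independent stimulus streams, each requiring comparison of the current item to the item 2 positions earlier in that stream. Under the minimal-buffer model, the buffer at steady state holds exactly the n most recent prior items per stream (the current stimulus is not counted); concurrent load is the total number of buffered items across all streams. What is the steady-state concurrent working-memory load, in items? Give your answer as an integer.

Each stream's buffer holds its 2 most recent prior items.
Two independent streams: 2 × 2 = 4 buffered items at steady state.

4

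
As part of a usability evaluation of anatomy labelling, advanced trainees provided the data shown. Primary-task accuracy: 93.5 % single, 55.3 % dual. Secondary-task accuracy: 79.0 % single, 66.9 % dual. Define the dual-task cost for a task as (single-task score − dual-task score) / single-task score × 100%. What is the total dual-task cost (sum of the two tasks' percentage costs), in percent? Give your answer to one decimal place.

Primary cost = (93.5 − 55.3) / 93.5 × 100% = 40.8556%.
Secondary cost = (79.0 − 66.9) / 79.0 × 100% = 15.3165%.
Total = 40.8556% + 15.3165% = 56.1721% ≈ 56.2%.

56.2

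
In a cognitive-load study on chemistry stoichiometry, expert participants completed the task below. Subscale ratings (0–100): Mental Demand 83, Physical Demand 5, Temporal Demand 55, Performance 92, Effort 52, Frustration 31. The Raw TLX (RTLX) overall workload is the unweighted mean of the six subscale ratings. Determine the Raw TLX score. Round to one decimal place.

Sum of ratings = 83 + 5 + 55 + 92 + 52 + 31 = 318.
RTLX = 318 / 6 = 53.0000 ≈ 53.0.

53.0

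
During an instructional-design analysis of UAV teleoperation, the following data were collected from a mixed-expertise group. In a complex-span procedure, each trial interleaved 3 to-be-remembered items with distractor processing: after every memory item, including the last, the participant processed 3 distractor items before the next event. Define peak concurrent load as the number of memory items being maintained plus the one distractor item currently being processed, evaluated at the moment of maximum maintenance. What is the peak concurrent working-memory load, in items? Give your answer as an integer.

Maintenance is greatest during the distractor(s) after memory item 3: all 3 memory items are being held.
One distractor item is concurrently being processed.
Peak concurrent load = 3 + 1 = 4 items.

4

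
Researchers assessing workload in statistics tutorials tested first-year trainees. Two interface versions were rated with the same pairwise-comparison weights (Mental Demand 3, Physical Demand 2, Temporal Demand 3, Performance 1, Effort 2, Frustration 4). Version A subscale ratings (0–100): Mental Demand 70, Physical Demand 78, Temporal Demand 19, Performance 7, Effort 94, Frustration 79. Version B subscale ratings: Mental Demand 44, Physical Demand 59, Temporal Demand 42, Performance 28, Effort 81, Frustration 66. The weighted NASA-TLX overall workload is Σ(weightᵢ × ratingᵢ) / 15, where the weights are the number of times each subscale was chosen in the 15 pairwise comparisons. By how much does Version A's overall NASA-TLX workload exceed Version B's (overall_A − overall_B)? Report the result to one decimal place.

Version A weighted sum = 3·70 + 2·78 + 3·19 + 1·7 + 2·94 + 4·79 = 210 + 156 + 57 + 7 + 188 + 316 = 934; overall_A = 934/15 = 62.2667.
Version B weighted sum = 3·44 + 2·59 + 3·42 + 1·28 + 2·81 + 4·66 = 132 + 118 + 126 + 28 + 162 + 264 = 830; overall_B = 830/15 = 55.3333.
Difference = 62.2667 − 55.3333 = 6.9334 ≈ 6.9.

6.9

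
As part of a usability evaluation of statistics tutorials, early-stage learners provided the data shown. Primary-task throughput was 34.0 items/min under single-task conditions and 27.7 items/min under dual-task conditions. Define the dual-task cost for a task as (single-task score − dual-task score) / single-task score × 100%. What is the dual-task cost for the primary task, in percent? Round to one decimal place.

Cost = (34.0 − 27.7) / 34.0 × 100%
     = 6.3000 / 34.0 × 100% = 18.5294%.
≈ 18.5%.

18.5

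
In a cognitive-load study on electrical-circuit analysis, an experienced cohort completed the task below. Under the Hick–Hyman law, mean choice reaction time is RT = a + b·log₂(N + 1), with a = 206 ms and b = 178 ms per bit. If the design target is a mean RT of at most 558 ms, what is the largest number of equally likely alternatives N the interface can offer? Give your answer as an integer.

Set 206 + 178·log₂(N + 1) ≤ 558.
log₂(N + 1) ≤ (558 − 206) / 178 = 1.9775.
N + 1 ≤ 2^1.9775 = 3.9381.
N ≤ 2.9381, so the largest integer N is 2.

2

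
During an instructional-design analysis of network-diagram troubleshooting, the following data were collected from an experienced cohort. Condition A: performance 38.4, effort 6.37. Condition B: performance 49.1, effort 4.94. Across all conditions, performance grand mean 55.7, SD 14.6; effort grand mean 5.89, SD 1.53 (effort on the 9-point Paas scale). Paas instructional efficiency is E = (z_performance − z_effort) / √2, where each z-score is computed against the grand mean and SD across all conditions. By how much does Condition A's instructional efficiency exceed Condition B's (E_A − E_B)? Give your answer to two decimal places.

-1.18

Condition A: z_P = (38.4 − 55.7)/14.6 = -1.1849; z_E = (6.37 − 5.89)/1.53 = 0.3137; E_A = (-1.1849 − 0.3137)/√2 = -1.0597.
Condition B: z_P = (49.1 − 55.7)/14.6 = -0.4521; z_E = (4.94 − 5.89)/1.53 = -0.6209; E_B = (-0.4521 − (-0.6209))/√2 = 0.1194.
E_A − E_B = -1.0597 − 0.1194 = -1.1791 ≈ -1.18.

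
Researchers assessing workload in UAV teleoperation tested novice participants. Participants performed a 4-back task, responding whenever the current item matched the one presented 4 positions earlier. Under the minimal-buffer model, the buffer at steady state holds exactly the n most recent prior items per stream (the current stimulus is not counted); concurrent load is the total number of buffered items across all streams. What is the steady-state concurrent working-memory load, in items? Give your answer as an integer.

4

The buffer holds the 4 most recent prior items.
Steady-state concurrent load = 4 items.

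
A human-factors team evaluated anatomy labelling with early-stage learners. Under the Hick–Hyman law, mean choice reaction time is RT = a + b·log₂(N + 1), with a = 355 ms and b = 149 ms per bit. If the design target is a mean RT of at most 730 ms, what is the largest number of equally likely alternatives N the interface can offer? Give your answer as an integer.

Set 355 + 149·log₂(N + 1) ≤ 730.
log₂(N + 1) ≤ (730 − 355) / 149 = 2.5168.
N + 1 ≤ 2^2.5168 = 5.7231.
N ≤ 4.7231, so the largest integer N is 4.

4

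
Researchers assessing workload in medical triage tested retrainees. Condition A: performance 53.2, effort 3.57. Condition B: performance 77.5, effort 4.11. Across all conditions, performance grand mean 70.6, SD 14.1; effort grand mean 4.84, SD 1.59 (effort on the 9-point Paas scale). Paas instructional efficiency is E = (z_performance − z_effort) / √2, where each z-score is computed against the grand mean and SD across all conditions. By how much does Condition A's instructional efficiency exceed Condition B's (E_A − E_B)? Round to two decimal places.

Condition A: z_P = (53.2 − 70.6)/14.1 = -1.2340; z_E = (3.57 − 4.84)/1.59 = -0.7987; E_A = (-1.2340 − (-0.7987))/√2 = -0.3078.
Condition B: z_P = (77.5 − 70.6)/14.1 = 0.4894; z_E = (4.11 − 4.84)/1.59 = -0.4591; E_B = (0.4894 − (-0.4591))/√2 = 0.6707.
E_A − E_B = -0.3078 − 0.6707 = -0.9785 ≈ -0.98.

-0.98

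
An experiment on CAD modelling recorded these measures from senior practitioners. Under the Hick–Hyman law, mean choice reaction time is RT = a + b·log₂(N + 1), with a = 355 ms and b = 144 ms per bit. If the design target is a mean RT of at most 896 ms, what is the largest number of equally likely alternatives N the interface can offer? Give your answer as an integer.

Set 355 + 144·log₂(N + 1) ≤ 896.
log₂(N + 1) ≤ (896 − 355) / 144 = 3.7569.
N + 1 ≤ 2^3.7569 = 13.5188.
N ≤ 12.5188, so the largest integer N is 12.

12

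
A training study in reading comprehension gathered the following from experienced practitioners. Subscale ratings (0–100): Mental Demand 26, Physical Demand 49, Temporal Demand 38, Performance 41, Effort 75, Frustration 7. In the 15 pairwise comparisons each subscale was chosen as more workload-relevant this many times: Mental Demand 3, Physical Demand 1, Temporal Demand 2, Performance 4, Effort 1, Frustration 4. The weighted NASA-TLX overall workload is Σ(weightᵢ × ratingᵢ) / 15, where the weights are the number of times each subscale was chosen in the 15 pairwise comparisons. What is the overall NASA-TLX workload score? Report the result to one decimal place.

31.3

The tallies are the weights (they sum to 15).
Weighted sum = 3·26 + 1·49 + 2·38 + 4·41 + 1·75 + 4·7
            = 78 + 49 + 76 + 164 + 75 + 28 = 470.
Overall workload = 470 / 15 = 31.3333 ≈ 31.3.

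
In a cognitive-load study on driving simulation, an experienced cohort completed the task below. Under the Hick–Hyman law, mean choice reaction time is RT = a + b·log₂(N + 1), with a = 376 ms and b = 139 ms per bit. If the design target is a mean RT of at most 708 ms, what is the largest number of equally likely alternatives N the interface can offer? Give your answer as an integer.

Set 376 + 139·log₂(N + 1) ≤ 708.
log₂(N + 1) ≤ (708 − 376) / 139 = 2.3885.
N + 1 ≤ 2^2.3885 = 5.2361.
N ≤ 4.2361, so the largest integer N is 4.

4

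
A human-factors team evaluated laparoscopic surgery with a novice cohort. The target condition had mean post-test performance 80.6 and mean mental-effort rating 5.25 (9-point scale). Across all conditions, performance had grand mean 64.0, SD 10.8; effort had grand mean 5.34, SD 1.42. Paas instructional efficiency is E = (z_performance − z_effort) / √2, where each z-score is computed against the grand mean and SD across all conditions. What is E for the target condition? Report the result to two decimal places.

1.13

z_performance = (80.6 − 64.0) / 10.8 = 16.6000 / 10.8 = 1.5370.
z_effort = (5.25 − 5.34) / 1.42 = -0.0900 / 1.42 = -0.0634.
z_P − z_E = 1.5370 − (-0.0634) = 1.6004.
E = 1.6004 / √2 = 1.6004 / 1.41421 = 1.1317 ≈ 1.13.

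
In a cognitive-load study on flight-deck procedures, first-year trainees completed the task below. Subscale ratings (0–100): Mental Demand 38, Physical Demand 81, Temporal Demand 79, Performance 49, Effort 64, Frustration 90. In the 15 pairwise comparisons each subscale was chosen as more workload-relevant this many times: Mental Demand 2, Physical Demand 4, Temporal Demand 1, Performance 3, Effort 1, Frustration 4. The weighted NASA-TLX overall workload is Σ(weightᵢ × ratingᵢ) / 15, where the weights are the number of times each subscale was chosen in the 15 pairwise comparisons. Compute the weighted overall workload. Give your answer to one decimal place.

70.0

The tallies are the weights (they sum to 15).
Weighted sum = 2·38 + 4·81 + 1·79 + 3·49 + 1·64 + 4·90
            = 76 + 324 + 79 + 147 + 64 + 360 = 1050.
Overall workload = 1050 / 15 = 70.0000 ≈ 70.0.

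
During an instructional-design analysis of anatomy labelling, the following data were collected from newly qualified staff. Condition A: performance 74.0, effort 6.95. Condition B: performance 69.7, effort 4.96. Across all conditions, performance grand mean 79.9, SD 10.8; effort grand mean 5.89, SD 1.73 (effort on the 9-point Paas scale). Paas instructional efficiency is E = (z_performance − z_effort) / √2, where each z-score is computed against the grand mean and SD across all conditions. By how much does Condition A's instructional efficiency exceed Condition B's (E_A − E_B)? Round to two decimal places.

Condition A: z_P = (74.0 − 79.9)/10.8 = -0.5463; z_E = (6.95 − 5.89)/1.73 = 0.6127; E_A = (-0.5463 − 0.6127)/√2 = -0.8195.
Condition B: z_P = (69.7 − 79.9)/10.8 = -0.9444; z_E = (4.96 − 5.89)/1.73 = -0.5376; E_B = (-0.9444 − (-0.5376))/√2 = -0.2877.
E_A − E_B = -0.8195 − (-0.2877) = -0.5318 ≈ -0.53.

-0.53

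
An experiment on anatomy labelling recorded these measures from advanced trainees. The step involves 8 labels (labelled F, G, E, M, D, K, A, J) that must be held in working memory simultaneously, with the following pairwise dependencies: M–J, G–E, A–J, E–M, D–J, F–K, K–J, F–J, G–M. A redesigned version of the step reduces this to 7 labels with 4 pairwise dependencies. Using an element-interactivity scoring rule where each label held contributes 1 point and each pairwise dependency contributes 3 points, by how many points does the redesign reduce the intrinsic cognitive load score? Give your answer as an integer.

16

Original: 8 × 1 + 9 × 3 = 8 + 27 = 35.
Redesigned: 7 × 1 + 4 × 3 = 7 + 12 = 19.
Reduction = 35 − 19 = 16.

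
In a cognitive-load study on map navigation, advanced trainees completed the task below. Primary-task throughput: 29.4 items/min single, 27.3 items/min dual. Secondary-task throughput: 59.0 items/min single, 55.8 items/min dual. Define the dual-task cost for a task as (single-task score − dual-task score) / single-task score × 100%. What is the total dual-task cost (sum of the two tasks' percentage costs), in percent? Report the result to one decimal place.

Primary cost = (29.4 − 27.3) / 29.4 × 100% = 7.1429%.
Secondary cost = (59.0 − 55.8) / 59.0 × 100% = 5.4237%.
Total = 7.1429% + 5.4237% = 12.5666% ≈ 12.6%.

12.6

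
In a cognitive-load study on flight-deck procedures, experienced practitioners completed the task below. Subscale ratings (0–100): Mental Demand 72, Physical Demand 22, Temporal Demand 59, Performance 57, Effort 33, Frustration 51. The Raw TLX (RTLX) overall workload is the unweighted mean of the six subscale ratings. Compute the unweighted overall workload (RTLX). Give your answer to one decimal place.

49.0

Sum of ratings = 72 + 22 + 59 + 57 + 33 + 51 = 294.
RTLX = 294 / 6 = 49.0000 ≈ 49.0.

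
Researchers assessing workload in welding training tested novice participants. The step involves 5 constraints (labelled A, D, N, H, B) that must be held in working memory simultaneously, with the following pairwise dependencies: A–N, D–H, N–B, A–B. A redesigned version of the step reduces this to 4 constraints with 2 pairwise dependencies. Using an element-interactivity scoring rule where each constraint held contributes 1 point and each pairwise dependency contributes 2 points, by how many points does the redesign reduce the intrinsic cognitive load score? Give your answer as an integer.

5

Original: 5 × 1 + 4 × 2 = 5 + 8 = 13.
Redesigned: 4 × 1 + 2 × 2 = 4 + 4 = 8.
Reduction = 13 − 8 = 5.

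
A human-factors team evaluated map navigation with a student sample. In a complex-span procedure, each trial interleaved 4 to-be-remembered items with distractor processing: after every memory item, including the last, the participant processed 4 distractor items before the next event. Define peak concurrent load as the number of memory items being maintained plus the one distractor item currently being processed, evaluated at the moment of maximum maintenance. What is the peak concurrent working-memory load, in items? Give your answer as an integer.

5

Maintenance is greatest during the distractor(s) after memory item 4: all 4 memory items are being held.
One distractor item is concurrently being processed.
Peak concurrent load = 4 + 1 = 5 items.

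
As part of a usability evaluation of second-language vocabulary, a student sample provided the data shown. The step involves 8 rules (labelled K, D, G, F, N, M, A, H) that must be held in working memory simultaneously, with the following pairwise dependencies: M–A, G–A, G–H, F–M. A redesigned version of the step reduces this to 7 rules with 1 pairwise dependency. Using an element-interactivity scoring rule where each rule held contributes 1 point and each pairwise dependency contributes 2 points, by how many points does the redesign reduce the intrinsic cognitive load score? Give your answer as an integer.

Original: 8 × 1 + 4 × 2 = 8 + 8 = 16.
Redesigned: 7 × 1 + 1 × 2 = 7 + 2 = 9.
Reduction = 16 − 9 = 7.

7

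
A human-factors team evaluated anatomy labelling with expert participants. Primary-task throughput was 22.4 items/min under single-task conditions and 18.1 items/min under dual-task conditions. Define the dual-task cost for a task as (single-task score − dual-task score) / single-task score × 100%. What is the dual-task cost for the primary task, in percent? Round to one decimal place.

Cost = (22.4 − 18.1) / 22.4 × 100%
     = 4.3000 / 22.4 × 100% = 19.1964%.
≈ 19.2%.

19.2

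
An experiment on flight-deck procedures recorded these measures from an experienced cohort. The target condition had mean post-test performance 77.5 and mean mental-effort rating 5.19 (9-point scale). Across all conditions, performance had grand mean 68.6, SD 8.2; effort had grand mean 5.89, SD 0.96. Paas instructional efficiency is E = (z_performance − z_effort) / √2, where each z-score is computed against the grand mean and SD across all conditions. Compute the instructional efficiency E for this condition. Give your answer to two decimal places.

z_performance = (77.5 − 68.6) / 8.2 = 8.9000 / 8.2 = 1.0854.
z_effort = (5.19 − 5.89) / 0.96 = -0.7000 / 0.96 = -0.7292.
z_P − z_E = 1.0854 − (-0.7292) = 1.8146.
E = 1.8146 / √2 = 1.8146 / 1.41421 = 1.2831 ≈ 1.28.

1.28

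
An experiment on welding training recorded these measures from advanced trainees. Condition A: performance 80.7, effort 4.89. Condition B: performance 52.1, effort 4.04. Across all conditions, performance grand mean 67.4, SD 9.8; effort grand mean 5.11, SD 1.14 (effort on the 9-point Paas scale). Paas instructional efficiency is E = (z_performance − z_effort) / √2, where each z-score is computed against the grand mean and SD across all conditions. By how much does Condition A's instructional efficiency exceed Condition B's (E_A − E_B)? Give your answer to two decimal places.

1.54

Condition A: z_P = (80.7 − 67.4)/9.8 = 1.3571; z_E = (4.89 − 5.11)/1.14 = -0.1930; E_A = (1.3571 − (-0.1930))/√2 = 1.0961.
Condition B: z_P = (52.1 − 67.4)/9.8 = -1.5612; z_E = (4.04 − 5.11)/1.14 = -0.9386; E_B = (-1.5612 − (-0.9386))/√2 = -0.4402.
E_A − E_B = 1.0961 − (-0.4402) = 1.5363 ≈ 1.54.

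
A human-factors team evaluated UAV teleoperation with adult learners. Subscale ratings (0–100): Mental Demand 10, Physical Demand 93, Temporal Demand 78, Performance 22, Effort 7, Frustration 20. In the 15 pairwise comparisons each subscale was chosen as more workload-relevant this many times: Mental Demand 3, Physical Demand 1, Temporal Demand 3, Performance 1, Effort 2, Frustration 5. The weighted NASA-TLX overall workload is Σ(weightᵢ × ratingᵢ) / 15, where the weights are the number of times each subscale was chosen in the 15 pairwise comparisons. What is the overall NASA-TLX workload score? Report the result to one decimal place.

The tallies are the weights (they sum to 15).
Weighted sum = 3·10 + 1·93 + 3·78 + 1·22 + 2·7 + 5·20
            = 30 + 93 + 234 + 22 + 14 + 100 = 493.
Overall workload = 493 / 15 = 32.8667 ≈ 32.9.

32.9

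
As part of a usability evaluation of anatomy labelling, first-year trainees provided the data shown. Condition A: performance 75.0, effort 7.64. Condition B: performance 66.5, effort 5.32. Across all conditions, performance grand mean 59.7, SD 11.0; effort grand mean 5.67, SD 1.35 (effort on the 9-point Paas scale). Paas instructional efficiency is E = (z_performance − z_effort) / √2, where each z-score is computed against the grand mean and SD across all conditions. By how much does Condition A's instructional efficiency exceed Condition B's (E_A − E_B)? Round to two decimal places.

-0.67

Condition A: z_P = (75.0 − 59.7)/11.0 = 1.3909; z_E = (7.64 − 5.67)/1.35 = 1.4593; E_A = (1.3909 − 1.4593)/√2 = -0.0484.
Condition B: z_P = (66.5 − 59.7)/11.0 = 0.6182; z_E = (5.32 − 5.67)/1.35 = -0.2593; E_B = (0.6182 − (-0.2593))/√2 = 0.6205.
E_A − E_B = -0.0484 − 0.6205 = -0.6689 ≈ -0.67.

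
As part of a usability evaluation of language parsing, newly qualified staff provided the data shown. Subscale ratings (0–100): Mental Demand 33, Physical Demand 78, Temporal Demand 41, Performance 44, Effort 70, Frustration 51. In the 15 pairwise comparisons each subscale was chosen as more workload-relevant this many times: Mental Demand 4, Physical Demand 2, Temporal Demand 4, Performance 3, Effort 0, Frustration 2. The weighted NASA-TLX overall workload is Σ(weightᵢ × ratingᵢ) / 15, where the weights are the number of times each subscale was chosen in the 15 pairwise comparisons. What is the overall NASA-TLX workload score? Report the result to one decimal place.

The tallies are the weights (they sum to 15).
Weighted sum = 4·33 + 2·78 + 4·41 + 3·44 + 0·70 + 2·51
            = 132 + 156 + 164 + 132 + 0 + 102 = 686.
Overall workload = 686 / 15 = 45.7333 ≈ 45.7.

45.7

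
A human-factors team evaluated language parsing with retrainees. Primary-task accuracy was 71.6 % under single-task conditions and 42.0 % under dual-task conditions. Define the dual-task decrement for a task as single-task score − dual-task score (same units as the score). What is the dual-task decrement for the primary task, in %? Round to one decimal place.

Decrement = 71.6 − 42.0 = 29.6000 % ≈ 29.6 %.

29.6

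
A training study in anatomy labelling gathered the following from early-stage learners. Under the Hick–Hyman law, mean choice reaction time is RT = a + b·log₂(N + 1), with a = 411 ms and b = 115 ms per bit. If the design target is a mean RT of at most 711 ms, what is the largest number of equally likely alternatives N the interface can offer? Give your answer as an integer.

Set 411 + 115·log₂(N + 1) ≤ 711.
log₂(N + 1) ≤ (711 − 411) / 115 = 2.6087.
N + 1 ≤ 2^2.6087 = 6.0995.
N ≤ 5.0995, so the largest integer N is 5.

5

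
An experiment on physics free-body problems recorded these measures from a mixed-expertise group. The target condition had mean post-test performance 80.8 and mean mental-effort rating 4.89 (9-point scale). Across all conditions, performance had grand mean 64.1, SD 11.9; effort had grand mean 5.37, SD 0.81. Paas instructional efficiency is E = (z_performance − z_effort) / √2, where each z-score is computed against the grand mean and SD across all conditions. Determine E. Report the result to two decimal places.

1.41

z_performance = (80.8 − 64.1) / 11.9 = 16.7000 / 11.9 = 1.4034.
z_effort = (4.89 − 5.37) / 0.81 = -0.4800 / 0.81 = -0.5926.
z_P − z_E = 1.4034 − (-0.5926) = 1.9960.
E = 1.9960 / √2 = 1.9960 / 1.41421 = 1.4114 ≈ 1.41.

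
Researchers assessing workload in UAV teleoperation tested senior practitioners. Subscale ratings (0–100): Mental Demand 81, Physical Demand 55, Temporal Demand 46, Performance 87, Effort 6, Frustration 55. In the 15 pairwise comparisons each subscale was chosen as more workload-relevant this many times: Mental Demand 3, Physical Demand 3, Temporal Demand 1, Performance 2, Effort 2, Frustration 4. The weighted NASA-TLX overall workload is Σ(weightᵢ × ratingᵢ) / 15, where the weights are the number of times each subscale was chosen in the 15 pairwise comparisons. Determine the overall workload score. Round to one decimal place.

The tallies are the weights (they sum to 15).
Weighted sum = 3·81 + 3·55 + 1·46 + 2·87 + 2·6 + 4·55
            = 243 + 165 + 46 + 174 + 12 + 220 = 860.
Overall workload = 860 / 15 = 57.3333 ≈ 57.3.

57.3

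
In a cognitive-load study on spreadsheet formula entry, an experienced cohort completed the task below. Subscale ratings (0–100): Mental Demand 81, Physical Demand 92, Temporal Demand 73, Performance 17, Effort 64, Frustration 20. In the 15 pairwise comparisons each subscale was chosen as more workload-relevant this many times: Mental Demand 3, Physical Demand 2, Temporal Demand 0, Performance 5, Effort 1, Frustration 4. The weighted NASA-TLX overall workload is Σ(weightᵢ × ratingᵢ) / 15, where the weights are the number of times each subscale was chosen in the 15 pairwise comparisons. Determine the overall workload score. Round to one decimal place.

The tallies are the weights (they sum to 15).
Weighted sum = 3·81 + 2·92 + 0·73 + 5·17 + 1·64 + 4·20
            = 243 + 184 + 0 + 85 + 64 + 80 = 656.
Overall workload = 656 / 15 = 43.7333 ≈ 43.7.

43.7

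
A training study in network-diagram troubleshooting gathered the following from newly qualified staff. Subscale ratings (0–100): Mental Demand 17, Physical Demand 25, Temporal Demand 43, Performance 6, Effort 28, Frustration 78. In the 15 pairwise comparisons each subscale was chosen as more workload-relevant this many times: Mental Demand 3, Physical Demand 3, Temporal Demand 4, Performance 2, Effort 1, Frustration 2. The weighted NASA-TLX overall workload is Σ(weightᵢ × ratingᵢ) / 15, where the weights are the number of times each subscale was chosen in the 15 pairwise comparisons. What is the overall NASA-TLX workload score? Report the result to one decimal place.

32.9

The tallies are the weights (they sum to 15).
Weighted sum = 3·17 + 3·25 + 4·43 + 2·6 + 1·28 + 2·78
            = 51 + 75 + 172 + 12 + 28 + 156 = 494.
Overall workload = 494 / 15 = 32.9333 ≈ 32.9.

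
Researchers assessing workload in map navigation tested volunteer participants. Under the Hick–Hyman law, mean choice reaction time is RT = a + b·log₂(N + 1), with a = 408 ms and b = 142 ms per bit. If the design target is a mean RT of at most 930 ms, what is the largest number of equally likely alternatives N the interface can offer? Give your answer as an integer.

Set 408 + 142·log₂(N + 1) ≤ 930.
log₂(N + 1) ≤ (930 − 408) / 142 = 3.6761.
N + 1 ≤ 2^3.6761 = 12.7825.
N ≤ 11.7825, so the largest integer N is 11.

11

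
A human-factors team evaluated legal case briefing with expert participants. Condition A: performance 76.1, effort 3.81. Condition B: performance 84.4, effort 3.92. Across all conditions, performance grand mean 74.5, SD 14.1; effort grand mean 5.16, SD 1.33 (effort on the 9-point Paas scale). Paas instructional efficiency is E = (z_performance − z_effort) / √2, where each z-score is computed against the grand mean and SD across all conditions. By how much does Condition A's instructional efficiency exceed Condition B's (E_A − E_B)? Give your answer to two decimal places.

Condition A: z_P = (76.1 − 74.5)/14.1 = 0.1135; z_E = (3.81 − 5.16)/1.33 = -1.0150; E_A = (0.1135 − (-1.0150))/√2 = 0.7980.
Condition B: z_P = (84.4 − 74.5)/14.1 = 0.7021; z_E = (3.92 − 5.16)/1.33 = -0.9323; E_B = (0.7021 − (-0.9323))/√2 = 1.1557.
E_A − E_B = 0.7980 − 1.1557 = -0.3577 ≈ -0.36.

-0.36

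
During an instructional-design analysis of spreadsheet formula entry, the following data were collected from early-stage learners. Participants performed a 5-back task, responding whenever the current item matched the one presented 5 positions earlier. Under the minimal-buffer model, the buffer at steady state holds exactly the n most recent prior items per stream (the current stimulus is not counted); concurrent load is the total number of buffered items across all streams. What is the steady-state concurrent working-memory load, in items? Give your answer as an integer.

5

The buffer holds the 5 most recent prior items.
Steady-state concurrent load = 5 items.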